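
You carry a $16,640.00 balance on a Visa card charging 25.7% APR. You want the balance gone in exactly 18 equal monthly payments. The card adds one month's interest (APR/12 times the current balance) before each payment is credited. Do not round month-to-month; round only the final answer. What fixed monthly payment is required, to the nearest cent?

$1,123.80

Monthly rate r = 25.7%/12 = 2.14167% = 0.0214167.
Level-payment amortization: P = B₀·r / (1 − (1+r)^(−n)) = 16640.00·0.0214167 / (1 − 1.02142^(−18)).
Denominator 1 − (1+r)^(−18) = 0.317115777.
P = 356.373 / 0.317115777 ≈ 1123.80.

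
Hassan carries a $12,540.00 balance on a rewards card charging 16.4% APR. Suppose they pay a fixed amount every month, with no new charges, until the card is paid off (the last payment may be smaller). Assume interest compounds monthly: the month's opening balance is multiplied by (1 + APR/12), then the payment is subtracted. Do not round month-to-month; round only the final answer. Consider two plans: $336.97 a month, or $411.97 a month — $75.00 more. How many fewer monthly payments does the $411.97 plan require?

Monthly rate r = 16.4%/12 = 1.36667% = 0.0136667.
At $336.97/mo: n = ⌈−ln(1 − rB₀/P)/ln(1+r)⌉ = 53 payments (last $115.32); total interest = total paid − $12,540.00 = $5,097.76.
At $411.97/mo: 40 payments (last $257.58); total interest $3,784.41.
Payments saved = 53 − 40 = 13.

13 fewer payments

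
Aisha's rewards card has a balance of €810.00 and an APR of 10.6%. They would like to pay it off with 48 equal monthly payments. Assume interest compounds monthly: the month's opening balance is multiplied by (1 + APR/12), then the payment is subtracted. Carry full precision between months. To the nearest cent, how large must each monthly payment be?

Monthly rate r = 10.6%/12 = 0.883333% = 0.00883333.
Level-payment amortization: P = B₀·r / (1 − (1+r)^(−n)) = 810.00·0.00883333 / (1 − 1.00883^(−48)).
Denominator 1 − (1+r)^(−48) = 0.344356635.
P = 7.155 / 0.344356635 ≈ 20.78.

€20.78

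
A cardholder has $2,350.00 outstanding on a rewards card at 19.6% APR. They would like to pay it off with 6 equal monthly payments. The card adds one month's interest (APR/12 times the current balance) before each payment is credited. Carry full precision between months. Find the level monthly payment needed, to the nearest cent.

Monthly rate r = 19.6%/12 = 1.63333% = 0.0163333.
Level-payment amortization: P = B₀·r / (1 − (1+r)^(−n)) = 2350.00·0.0163333 / (1 − 1.01633^(−6)).
Denominator 1 − (1+r)^(−6) = 0.0926329963.
P = 38.3833 / 0.0926329963 ≈ 414.36.

$414.36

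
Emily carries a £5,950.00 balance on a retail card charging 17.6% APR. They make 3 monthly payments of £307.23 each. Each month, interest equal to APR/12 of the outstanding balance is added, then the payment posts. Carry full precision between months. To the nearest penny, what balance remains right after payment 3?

£5,280.38

Monthly rate r = 17.6%/12 = 1.46667% = 0.0146667.
Each month: B ← B·(1+r) − £307.23.
Month 1: interest £87.27; balance after payment £5,730.04.
Month 2: interest £84.04; balance after payment £5,506.85.
Month 3: interest £80.77; balance after payment £5,280.38.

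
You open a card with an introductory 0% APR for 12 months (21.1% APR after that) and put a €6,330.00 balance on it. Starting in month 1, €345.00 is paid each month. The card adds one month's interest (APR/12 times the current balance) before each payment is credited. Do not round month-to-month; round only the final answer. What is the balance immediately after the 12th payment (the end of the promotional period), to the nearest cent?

Promo months 1–12 at r₀ = 0%/12 = 0; months 13+ at r₁ = 21.1%/12 = 0.0175833.
After month 12 (no interest yet): B = €6,330.00 − 12·€345.00 = €2,190.00.

€2,190.00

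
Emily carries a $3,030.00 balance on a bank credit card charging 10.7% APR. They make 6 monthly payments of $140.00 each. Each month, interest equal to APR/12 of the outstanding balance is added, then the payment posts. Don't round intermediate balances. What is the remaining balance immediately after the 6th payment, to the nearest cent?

$2,336.81

Monthly rate r = 10.7%/12 = 0.891667% = 0.00891667.
Each month: B ← B·(1+r) − $140.00.
Month 1: interest $27.02; balance after payment $2,917.02.
Month 2: interest $26.01; balance after payment $2,803.03.
Month 3: interest $24.99; balance after payment $2,688.02.
Month 4: interest $23.97; balance after payment $2,571.99.
Month 5: interest $22.93; balance after payment $2,454.92.
Month 6: interest $21.89; balance after payment $2,336.81.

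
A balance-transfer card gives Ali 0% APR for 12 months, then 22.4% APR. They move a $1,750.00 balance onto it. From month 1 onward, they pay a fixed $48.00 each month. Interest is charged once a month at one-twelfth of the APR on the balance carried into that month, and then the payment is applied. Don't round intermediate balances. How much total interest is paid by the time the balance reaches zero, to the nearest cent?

$408.73

Promo months 1–12 at r₀ = 0%/12 = 0; months 13+ at r₁ = 22.4%/12 = 0.0186667.
After month 12 (no interest yet): B = $1,750.00 − 12·$48.00 = $1,174.00.
Then at r₁ with $48.00/mo: n₂ = −ln(1 − r₁·B/P)/ln(1+r₁) ≈ 32.97 → 33 more payments.
Total paid = 44·$48.00 + $46.73 = $2,158.73; interest = $2,158.73 − $1,750.00 = $408.73.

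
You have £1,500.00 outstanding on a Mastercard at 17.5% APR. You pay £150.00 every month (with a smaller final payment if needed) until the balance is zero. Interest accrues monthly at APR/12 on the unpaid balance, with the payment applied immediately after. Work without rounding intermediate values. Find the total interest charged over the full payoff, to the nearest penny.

Monthly rate r = 17.5%/12 = 1.45833% = 0.0145833.
Payoff takes n = ⌈−ln(1 − rB₀/P)/ln(1+r)⌉ = ⌈10.887⌉ = 11 payments; the last is £133.23.
Total paid = 10·£150.00 + £133.23 = £1,633.23.
Total interest = total paid − principal = £1,633.23 − £1,500.00 = £133.23.

£133.23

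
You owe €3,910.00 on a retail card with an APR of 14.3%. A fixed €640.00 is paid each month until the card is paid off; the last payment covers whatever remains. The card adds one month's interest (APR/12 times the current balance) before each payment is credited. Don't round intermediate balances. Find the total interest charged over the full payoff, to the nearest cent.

€174.67

Monthly rate r = 14.3%/12 = 1.19167% = 0.0119167.
Payoff takes n = ⌈−ln(1 − rB₀/P)/ln(1+r)⌉ = ⌈6.381⌉ = 7 payments; the last is €244.67.
Total paid = 6·€640.00 + €244.67 = €4,084.67.
Total interest = total paid − principal = €4,084.67 − €3,910.00 = €174.67.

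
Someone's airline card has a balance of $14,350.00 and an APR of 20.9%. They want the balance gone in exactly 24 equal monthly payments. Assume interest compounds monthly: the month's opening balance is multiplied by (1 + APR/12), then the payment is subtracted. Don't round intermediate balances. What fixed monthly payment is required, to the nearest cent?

Monthly rate r = 20.9%/12 = 1.74167% = 0.0174167.
Level-payment amortization: P = B₀·r / (1 − (1+r)^(−n)) = 14350.00·0.0174167 / (1 − 1.01742^(−24)).
Denominator 1 − (1+r)^(−24) = 0.339264478.
P = 249.929 / 0.339264478 ≈ 736.68.

$736.68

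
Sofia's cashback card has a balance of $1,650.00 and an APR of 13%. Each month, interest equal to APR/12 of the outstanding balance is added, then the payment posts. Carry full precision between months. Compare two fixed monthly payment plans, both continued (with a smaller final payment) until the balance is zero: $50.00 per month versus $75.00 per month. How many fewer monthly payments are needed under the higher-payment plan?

16 fewer payments

Monthly rate r = 13%/12 = 1.08333% = 0.0108333.
At $50.00/mo: n = ⌈−ln(1 − rB₀/P)/ln(1+r)⌉ = 42 payments (last $2.85); total interest = total paid − $1,650.00 = $402.85.
At $75.00/mo: 26 payments (last $20.05); total interest $245.05.
Payments saved = 42 − 26 = 16.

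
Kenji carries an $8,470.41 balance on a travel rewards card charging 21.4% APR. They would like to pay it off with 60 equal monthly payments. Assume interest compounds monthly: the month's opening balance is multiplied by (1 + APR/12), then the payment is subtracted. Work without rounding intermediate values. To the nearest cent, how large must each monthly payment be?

Monthly rate r = 21.4%/12 = 1.78333% = 0.0178333.
Level-payment amortization: P = B₀·r / (1 − (1+r)^(−n)) = 8470.41·0.0178333 / (1 − 1.01783^(−60)).
Denominator 1 − (1+r)^(−60) = 0.653741994.
P = 151.056 / 0.653741994 ≈ 231.06.

$231.06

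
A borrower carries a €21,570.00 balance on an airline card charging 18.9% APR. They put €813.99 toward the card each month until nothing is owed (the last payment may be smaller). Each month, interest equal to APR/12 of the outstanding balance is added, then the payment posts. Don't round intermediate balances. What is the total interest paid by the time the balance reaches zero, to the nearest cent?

€6,568.74

Monthly rate r = 18.9%/12 = 1.575% = 0.01575.
Payoff takes n = ⌈−ln(1 − rB₀/P)/ln(1+r)⌉ = ⌈34.567⌉ = 35 payments; the last is €463.08.
Total paid = 34·€813.99 + €463.08 = €28,138.74.
Total interest = total paid − principal = €28,138.74 − €21,570.00 = €6,568.74.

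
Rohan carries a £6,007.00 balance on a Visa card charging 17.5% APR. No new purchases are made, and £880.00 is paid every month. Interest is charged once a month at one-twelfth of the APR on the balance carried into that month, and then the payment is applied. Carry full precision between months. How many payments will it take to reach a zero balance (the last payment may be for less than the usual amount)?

Monthly rate r = 17.5%/12 = 1.45833% = 0.0145833.
Recurrence: B ← B·(1+r) − £880.00.
Month 1: interest £87.60; balance after payment £5,214.60.
Month 2: interest £76.05; balance after payment £4,410.65.
Closed form: n = −ln(1 − rB₀/P)/ln(1+r) = −ln(0.90045)/ln(1.01458) ≈ 7.243, so the balance reaches zero during payment 8.

8 months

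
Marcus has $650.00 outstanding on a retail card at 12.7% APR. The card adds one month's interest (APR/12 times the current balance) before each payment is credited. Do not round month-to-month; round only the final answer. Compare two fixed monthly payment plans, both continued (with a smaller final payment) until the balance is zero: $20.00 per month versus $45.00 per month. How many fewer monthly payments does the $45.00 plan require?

Monthly rate r = 12.7%/12 = 1.05833% = 0.0105833.
At $20.00/mo: n = ⌈−ln(1 − rB₀/P)/ln(1+r)⌉ = 41 payments (last $0.81); total interest = total paid − $650.00 = $150.81.
At $45.00/mo: 16 payments (last $34.18); total interest $59.18.
Payments saved = 41 − 16 = 25.

25 fewer payments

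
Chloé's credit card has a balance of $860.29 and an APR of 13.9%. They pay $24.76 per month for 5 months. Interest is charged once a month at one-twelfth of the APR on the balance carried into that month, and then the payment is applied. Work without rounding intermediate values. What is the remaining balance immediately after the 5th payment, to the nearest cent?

$784.58

Monthly rate r = 13.9%/12 = 1.15833% = 0.0115833.
Each month: B ← B·(1+r) − $24.76.
Month 1: interest $9.97; balance after payment $845.50.
Month 2: interest $9.79; balance after payment $830.53.
Month 3: interest $9.62; balance after payment $815.39.
Month 4: interest $9.44; balance after payment $800.07.
Month 5: interest $9.27; balance after payment $784.58.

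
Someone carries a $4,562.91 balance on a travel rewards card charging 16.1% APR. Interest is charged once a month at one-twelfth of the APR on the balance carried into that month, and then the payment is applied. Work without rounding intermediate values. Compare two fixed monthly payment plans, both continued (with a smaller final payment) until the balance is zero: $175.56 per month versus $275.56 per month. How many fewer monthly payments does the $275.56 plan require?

Monthly rate r = 16.1%/12 = 1.34167% = 0.0134167.
At $175.56/mo: n = ⌈−ln(1 − rB₀/P)/ln(1+r)⌉ = 33 payments (last $30.69); total interest = total paid − $4,562.91 = $1,085.70.
At $275.56/mo: 19 payments (last $234.76); total interest $631.93.
Payments saved = 33 − 19 = 14.

14 fewer payments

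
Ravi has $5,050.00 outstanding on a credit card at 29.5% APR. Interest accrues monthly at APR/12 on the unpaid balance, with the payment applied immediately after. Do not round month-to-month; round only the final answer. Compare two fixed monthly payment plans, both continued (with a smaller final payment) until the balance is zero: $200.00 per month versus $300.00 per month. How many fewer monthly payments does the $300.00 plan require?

18 fewer payments

Monthly rate r = 29.5%/12 = 2.45833% = 0.0245833.
At $200.00/mo: n = ⌈−ln(1 − rB₀/P)/ln(1+r)⌉ = 40 payments (last $184.23); total interest = total paid − $5,050.00 = $2,934.23.
At $300.00/mo: 22 payments (last $297.98); total interest $1,547.98.
Payments saved = 40 − 22 = 18.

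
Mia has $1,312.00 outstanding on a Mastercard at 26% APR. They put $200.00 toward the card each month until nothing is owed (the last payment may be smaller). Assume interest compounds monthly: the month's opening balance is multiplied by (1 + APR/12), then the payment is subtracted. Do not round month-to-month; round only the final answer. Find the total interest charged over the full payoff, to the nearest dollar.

Monthly rate r = 26%/12 = 2.16667% = 0.0216667.
Payoff takes n = ⌈−ln(1 − rB₀/P)/ln(1+r)⌉ = ⌈7.152⌉ = 8 payments; the last is $30.69.
Total paid = 7·$200.00 + $30.69 = $1,430.69.
Total interest = total paid − principal = $1,430.69 − $1,312.00 = $118.69.

$119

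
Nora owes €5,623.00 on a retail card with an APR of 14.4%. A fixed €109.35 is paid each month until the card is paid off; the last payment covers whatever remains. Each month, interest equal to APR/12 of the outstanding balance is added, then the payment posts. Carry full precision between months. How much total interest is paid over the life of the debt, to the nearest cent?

Monthly rate r = 14.4%/12 = 1.2% = 0.012.
Payoff takes n = ⌈−ln(1 − rB₀/P)/ln(1+r)⌉ = ⌈80.470⌉ = 81 payments; the last is €51.53.
Total paid = 80·€109.35 + €51.53 = €8,799.53.
Total interest = total paid − principal = €8,799.53 − €5,623.00 = €3,176.53.

€3,176.53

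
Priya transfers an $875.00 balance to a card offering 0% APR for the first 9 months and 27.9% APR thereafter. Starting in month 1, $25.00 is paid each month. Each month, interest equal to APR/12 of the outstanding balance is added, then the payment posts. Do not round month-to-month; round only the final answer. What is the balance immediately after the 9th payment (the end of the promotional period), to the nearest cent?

$650.00

Promo months 1–9 at r₀ = 0%/12 = 0; months 10+ at r₁ = 27.9%/12 = 0.02325.
After month 9 (no interest yet): B = $875.00 − 9·$25.00 = $650.00.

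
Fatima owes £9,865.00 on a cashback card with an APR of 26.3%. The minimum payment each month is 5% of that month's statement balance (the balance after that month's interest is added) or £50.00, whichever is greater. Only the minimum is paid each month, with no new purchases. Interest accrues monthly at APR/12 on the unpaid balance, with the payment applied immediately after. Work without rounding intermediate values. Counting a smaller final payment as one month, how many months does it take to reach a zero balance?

Monthly rate r = 26.3%/12 = 2.19167% = 0.0219167.
While 5% of the post-interest balance exceeds £50.00, each month B ← (B·(1+r))·(1 − 0.05), i.e. B shrinks by the factor (1+r)·0.95 = 0.97082.
This holds for months 1–79. Entering month 80 the balance is £950.79; 5% of the post-interest balance is now below £50.00, so the flat £50.00 minimum applies from here.
From month 80 a fixed £50.00 at rate r clears £950.79 in 25 more payments. Total: 79 + 25 = 104 months.

104 months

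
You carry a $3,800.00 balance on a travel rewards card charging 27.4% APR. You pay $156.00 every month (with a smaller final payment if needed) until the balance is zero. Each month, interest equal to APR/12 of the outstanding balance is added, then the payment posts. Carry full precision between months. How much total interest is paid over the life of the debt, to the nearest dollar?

$1,813

Monthly rate r = 27.4%/12 = 2.28333% = 0.0228333.
Payoff takes n = ⌈−ln(1 − rB₀/P)/ln(1+r)⌉ = ⌈35.983⌉ = 36 payments; the last is $153.39.
Total paid = 35·$156.00 + $153.39 = $5,613.39.
Total interest = total paid − principal = $5,613.39 − $3,800.00 = $1,813.39.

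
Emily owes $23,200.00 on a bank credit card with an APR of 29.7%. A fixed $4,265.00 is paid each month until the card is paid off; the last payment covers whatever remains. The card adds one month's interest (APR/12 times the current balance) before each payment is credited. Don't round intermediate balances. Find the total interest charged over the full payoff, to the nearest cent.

Monthly rate r = 29.7%/12 = 2.475% = 0.02475.
Payoff takes n = ⌈−ln(1 − rB₀/P)/ln(1+r)⌉ = ⌈5.914⌉ = 6 payments; the last is $3,903.93.
Total paid = 5·$4,265.00 + $3,903.93 = $25,228.93.
Total interest = total paid − principal = $25,228.93 − $23,200.00 = $2,028.93.

$2,028.93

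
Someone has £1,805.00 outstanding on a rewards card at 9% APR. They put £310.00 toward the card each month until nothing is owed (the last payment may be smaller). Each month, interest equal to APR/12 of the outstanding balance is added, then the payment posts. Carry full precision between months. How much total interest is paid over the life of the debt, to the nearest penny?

Monthly rate r = 9%/12 = 0.75% = 0.0075.
Payoff takes n = ⌈−ln(1 − rB₀/P)/ln(1+r)⌉ = ⌈5.976⌉ = 6 payments; the last is £302.54.
Total paid = 5·£310.00 + £302.54 = £1,852.54.
Total interest = total paid − principal = £1,852.54 − £1,805.00 = £47.54.

£47.54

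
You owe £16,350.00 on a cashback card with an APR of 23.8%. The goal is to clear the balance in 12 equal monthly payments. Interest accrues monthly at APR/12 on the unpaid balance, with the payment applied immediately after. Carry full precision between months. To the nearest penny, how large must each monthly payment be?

£1,544.47

Monthly rate r = 23.8%/12 = 1.98333% = 0.0198333.
Level-payment amortization: P = B₀·r / (1 − (1+r)^(−n)) = 16350.00·0.0198333 / (1 − 1.01983^(−12)).
Denominator 1 − (1+r)^(−12) = 0.209959116.
P = 324.275 / 0.209959116 ≈ 1544.47.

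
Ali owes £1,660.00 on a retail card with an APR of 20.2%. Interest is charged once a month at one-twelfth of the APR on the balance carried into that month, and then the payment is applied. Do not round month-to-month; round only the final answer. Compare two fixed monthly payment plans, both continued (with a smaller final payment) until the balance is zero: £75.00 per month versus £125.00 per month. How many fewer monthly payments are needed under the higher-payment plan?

12 fewer payments

Monthly rate r = 20.2%/12 = 1.68333% = 0.0168333.
At £75.00/mo: n = ⌈−ln(1 − rB₀/P)/ln(1+r)⌉ = 28 payments (last £69.32); total interest = total paid − £1,660.00 = £434.32.
At £125.00/mo: 16 payments (last £19.76); total interest £234.76.
Payments saved = 28 − 16 = 12.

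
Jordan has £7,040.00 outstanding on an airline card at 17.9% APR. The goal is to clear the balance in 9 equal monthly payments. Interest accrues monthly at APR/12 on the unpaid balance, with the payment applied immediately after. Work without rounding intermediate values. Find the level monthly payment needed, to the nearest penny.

£841.71

Monthly rate r = 17.9%/12 = 1.49167% = 0.0149167.
Level-payment amortization: P = B₀·r / (1 − (1+r)^(−n)) = 7040.00·0.0149167 / (1 − 1.01492^(−9)).
Denominator 1 − (1+r)^(−9) = 0.124761244.
P = 105.013 / 0.124761244 ≈ 841.71.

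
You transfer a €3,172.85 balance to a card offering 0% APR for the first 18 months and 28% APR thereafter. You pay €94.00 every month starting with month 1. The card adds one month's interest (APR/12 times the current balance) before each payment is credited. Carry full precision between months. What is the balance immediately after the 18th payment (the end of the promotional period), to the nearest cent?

Promo months 1–18 at r₀ = 0%/12 = 0; months 19+ at r₁ = 28%/12 = 0.0233333.
After month 18 (no interest yet): B = €3,172.85 − 18·€94.00 = €1,480.85.

€1,480.85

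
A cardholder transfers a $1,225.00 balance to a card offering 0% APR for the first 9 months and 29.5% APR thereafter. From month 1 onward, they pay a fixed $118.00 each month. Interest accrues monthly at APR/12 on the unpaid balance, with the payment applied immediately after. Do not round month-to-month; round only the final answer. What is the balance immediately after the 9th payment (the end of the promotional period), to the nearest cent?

Promo months 1–9 at r₀ = 0%/12 = 0; months 10+ at r₁ = 29.5%/12 = 0.0245833.
After month 9 (no interest yet): B = $1,225.00 − 9·$118.00 = $163.00.

$163.00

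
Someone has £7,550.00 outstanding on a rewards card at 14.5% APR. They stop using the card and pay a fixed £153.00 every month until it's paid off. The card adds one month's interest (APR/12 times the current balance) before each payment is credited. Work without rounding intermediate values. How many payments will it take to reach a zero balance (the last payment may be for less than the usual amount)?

76 payments

Monthly rate r = 14.5%/12 = 1.20833% = 0.0120833.
Recurrence: B ← B·(1+r) − £153.00.
Month 1: interest £91.23; balance after payment £7,488.23.
Month 2: interest £90.48; balance after payment £7,425.71.
Closed form: n = −ln(1 − rB₀/P)/ln(1+r) = −ln(0.40373)/ln(1.01208) ≈ 75.515, so the balance reaches zero during payment 76.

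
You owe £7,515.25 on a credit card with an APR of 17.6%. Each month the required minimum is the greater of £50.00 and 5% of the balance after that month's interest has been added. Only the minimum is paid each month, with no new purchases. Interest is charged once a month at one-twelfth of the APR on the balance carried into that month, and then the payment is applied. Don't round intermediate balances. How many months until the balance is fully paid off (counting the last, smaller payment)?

Monthly rate r = 17.6%/12 = 1.46667% = 0.0146667.
While 5% of the post-interest balance exceeds £50.00, each month B ← (B·(1+r))·(1 − 0.05), i.e. B shrinks by the factor (1+r)·0.95 = 0.96393.
This holds for months 1–56. Entering month 57 the balance is £960.67; 5% of the post-interest balance is now below £50.00, so the flat £50.00 minimum applies from here.
From month 57 a fixed £50.00 at rate r clears £960.67 in 23 more payments. Total: 56 + 23 = 79 months.

79 months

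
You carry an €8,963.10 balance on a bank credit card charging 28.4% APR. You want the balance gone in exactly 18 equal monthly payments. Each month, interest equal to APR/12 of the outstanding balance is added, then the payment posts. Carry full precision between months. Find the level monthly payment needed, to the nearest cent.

€617.30

Monthly rate r = 28.4%/12 = 2.36667% = 0.0236667.
Level-payment amortization: P = B₀·r / (1 − (1+r)^(−n)) = 8963.10·0.0236667 / (1 − 1.02367^(−18)).
Denominator 1 − (1+r)^(−18) = 0.343634283.
P = 212.127 / 0.343634283 ≈ 617.30.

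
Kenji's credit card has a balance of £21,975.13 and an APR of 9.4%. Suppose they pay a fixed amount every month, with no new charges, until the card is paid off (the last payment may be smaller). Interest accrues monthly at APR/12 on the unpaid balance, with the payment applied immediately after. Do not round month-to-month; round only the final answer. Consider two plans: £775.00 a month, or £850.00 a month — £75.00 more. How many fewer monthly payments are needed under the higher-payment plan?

3 fewer payments

Monthly rate r = 9.4%/12 = 0.783333% = 0.00783333.
At £775.00/mo: n = ⌈−ln(1 − rB₀/P)/ln(1+r)⌉ = 33 payments (last £148.02); total interest = total paid − £21,975.13 = £2,972.89.
At £850.00/mo: 30 payments (last £1.29); total interest £2,676.16.
Payments saved = 33 − 30 = 3.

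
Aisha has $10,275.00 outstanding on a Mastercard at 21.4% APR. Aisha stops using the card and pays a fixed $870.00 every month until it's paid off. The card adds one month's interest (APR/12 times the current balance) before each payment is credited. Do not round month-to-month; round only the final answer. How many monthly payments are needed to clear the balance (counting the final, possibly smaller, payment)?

14 payments

Monthly rate r = 21.4%/12 = 1.78333% = 0.0178333.
Recurrence: B ← B·(1+r) − $870.00.
Month 1: interest $183.24; balance after payment $9,588.24.
Month 2: interest $170.99; balance after payment $8,889.23.
Closed form: n = −ln(1 − rB₀/P)/ln(1+r) = −ln(0.78938)/ln(1.01783) ≈ 13.380, so the balance reaches zero during payment 14.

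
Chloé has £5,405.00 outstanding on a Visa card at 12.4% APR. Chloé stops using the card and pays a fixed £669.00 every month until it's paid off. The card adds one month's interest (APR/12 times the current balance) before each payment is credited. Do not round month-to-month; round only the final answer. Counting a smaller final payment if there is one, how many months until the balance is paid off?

9 months

Monthly rate r = 12.4%/12 = 1.03333% = 0.0103333.
Recurrence: B ← B·(1+r) − £669.00.
Month 1: interest £55.85; balance after payment £4,791.85.
Month 2: interest £49.52; balance after payment £4,172.37.
Closed form: n = −ln(1 − rB₀/P)/ln(1+r) = −ln(0.91651)/ln(1.01033) ≈ 8.480, so the balance reaches zero during payment 9.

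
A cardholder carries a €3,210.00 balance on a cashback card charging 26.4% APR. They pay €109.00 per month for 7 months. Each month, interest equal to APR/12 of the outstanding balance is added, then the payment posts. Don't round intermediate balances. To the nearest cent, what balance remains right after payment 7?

€2,922.94

Monthly rate r = 26.4%/12 = 2.2% = 0.022.
Each month: B ← B·(1+r) − €109.00.
Month 1: interest €70.62; balance after payment €3,171.62.
Month 2: interest €69.78; balance after payment €3,132.40.
Month 3: interest €68.91; balance after payment €3,092.31.
Month 4: interest €68.03; balance after payment €3,051.34.
Month 5: interest €67.13; balance after payment €3,009.47.
Month 6: interest €66.21; balance after payment €2,966.68.
Month 7: interest €65.27; balance after payment €2,922.94.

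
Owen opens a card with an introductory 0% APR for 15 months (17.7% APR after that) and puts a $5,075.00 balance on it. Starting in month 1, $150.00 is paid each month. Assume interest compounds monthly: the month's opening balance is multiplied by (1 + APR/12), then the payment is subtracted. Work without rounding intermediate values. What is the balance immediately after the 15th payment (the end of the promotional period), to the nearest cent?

Promo months 1–15 at r₀ = 0%/12 = 0; months 16+ at r₁ = 17.7%/12 = 0.01475.
After month 15 (no interest yet): B = $5,075.00 − 15·$150.00 = $2,825.00.

$2,825.00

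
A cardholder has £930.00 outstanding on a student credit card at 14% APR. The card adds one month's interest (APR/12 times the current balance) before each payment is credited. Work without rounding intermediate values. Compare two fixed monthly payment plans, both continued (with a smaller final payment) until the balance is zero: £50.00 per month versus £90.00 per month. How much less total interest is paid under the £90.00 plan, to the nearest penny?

Monthly rate r = 14%/12 = 1.16667% = 0.0116667.
At £50.00/mo: n = ⌈−ln(1 − rB₀/P)/ln(1+r)⌉ = 22 payments (last £4.51); total interest = total paid − £930.00 = £124.51.
At £90.00/mo: 12 payments (last £6.82); total interest £66.82.
Interest saved = £124.51 − £66.82 = £57.69.

£57.69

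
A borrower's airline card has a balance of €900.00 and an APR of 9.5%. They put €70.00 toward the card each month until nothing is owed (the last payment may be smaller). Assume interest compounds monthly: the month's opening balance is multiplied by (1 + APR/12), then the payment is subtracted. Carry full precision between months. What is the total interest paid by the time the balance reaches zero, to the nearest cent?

Monthly rate r = 9.5%/12 = 0.791667% = 0.00791667.
Payoff takes n = ⌈−ln(1 − rB₀/P)/ln(1+r)⌉ = ⌈13.613⌉ = 14 payments; the last is €42.99.
Total paid = 13·€70.00 + €42.99 = €952.99.
Total interest = total paid − principal = €952.99 − €900.00 = €52.99.

€52.99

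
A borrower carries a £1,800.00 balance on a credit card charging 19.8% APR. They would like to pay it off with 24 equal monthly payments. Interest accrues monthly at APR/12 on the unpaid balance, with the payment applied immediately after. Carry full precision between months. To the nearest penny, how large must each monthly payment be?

Monthly rate r = 19.8%/12 = 1.65% = 0.0165.
Level-payment amortization: P = B₀·r / (1 − (1+r)^(−n)) = 1800.00·0.0165 / (1 − 1.0165^(−24)).
Denominator 1 − (1+r)^(−24) = 0.324814964.
P = 29.7 / 0.324814964 ≈ 91.44.

£91.44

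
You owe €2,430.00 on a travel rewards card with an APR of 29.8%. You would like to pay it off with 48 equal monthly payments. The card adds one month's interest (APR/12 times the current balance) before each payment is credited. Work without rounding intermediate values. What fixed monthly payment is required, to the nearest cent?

€87.21

Monthly rate r = 29.8%/12 = 2.48333% = 0.0248333.
Level-payment amortization: P = B₀·r / (1 − (1+r)^(−n)) = 2430.00·0.0248333 / (1 − 1.02483^(−48)).
Denominator 1 − (1+r)^(−48) = 0.691933587.
P = 60.345 / 0.691933587 ≈ 87.21.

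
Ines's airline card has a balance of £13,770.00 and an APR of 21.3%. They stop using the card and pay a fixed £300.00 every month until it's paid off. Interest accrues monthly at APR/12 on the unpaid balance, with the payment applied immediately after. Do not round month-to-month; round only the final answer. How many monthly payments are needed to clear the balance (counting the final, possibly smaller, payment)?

Monthly rate r = 21.3%/12 = 1.775% = 0.01775.
Recurrence: B ← B·(1+r) − £300.00.
Month 1: interest £244.42; balance after payment £13,714.42.
Month 2: interest £243.43; balance after payment £13,657.85.
Closed form: n = −ln(1 − rB₀/P)/ln(1+r) = −ln(0.18527)/ln(1.01775) ≈ 95.822, so the balance reaches zero during payment 96.

96 payments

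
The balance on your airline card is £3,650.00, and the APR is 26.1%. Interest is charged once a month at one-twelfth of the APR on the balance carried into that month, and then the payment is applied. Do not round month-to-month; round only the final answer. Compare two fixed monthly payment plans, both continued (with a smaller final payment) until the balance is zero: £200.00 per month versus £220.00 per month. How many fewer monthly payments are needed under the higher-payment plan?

Monthly rate r = 26.1%/12 = 2.175% = 0.02175.
At £200.00/mo: n = ⌈−ln(1 − rB₀/P)/ln(1+r)⌉ = 24 payments (last £101.36); total interest = total paid − £3,650.00 = £1,051.36.
At £220.00/mo: 21 payments (last £177.08); total interest £927.08.
Payments saved = 24 − 21 = 3.

3 fewer payments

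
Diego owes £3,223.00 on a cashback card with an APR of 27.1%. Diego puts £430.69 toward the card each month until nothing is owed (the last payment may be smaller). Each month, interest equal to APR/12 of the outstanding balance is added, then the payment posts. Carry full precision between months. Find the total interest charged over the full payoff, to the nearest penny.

Monthly rate r = 27.1%/12 = 2.25833% = 0.0225833.
Payoff takes n = ⌈−ln(1 − rB₀/P)/ln(1+r)⌉ = ⌈8.290⌉ = 9 payments; the last is £125.71.
Total paid = 8·£430.69 + £125.71 = £3,571.23.
Total interest = total paid − principal = £3,571.23 − £3,223.00 = £348.23.

£348.23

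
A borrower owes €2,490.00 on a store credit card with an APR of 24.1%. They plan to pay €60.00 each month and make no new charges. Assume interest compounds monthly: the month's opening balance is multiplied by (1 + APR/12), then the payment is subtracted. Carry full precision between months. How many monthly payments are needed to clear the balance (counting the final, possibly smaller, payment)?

Monthly rate r = 24.1%/12 = 2.00833% = 0.0200833.
Recurrence: B ← B·(1+r) − €60.00.
Month 1: interest €50.01; balance after payment €2,480.01.
Month 2: interest €49.81; balance after payment €2,469.81.
Closed form: n = −ln(1 − rB₀/P)/ln(1+r) = −ln(0.16654)/ln(1.02008) ≈ 90.147, so the balance reaches zero during payment 91.

91 payments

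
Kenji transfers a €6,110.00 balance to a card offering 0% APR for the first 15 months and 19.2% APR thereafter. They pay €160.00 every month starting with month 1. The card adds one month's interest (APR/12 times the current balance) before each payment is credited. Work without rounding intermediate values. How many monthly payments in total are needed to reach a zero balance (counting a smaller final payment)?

45 months

Promo months 1–15 at r₀ = 0%/12 = 0; months 16+ at r₁ = 19.2%/12 = 0.016.
After month 15 (no interest yet): B = €6,110.00 − 15·€160.00 = €3,710.00.
Then at r₁ with €160.00/mo: n₂ = −ln(1 − r₁·B/P)/ln(1+r₁) ≈ 29.21 → 30 more payments.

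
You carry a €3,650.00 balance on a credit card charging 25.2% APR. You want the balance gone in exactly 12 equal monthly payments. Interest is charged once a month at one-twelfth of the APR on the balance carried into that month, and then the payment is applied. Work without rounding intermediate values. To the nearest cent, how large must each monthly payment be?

€347.27

Monthly rate r = 25.2%/12 = 2.1% = 0.021.
Level-payment amortization: P = B₀·r / (1 − (1+r)^(−n)) = 3650.00·0.021 / (1 − 1.021^(−12)).
Denominator 1 − (1+r)^(−12) = 0.22072437.
P = 76.65 / 0.22072437 ≈ 347.27.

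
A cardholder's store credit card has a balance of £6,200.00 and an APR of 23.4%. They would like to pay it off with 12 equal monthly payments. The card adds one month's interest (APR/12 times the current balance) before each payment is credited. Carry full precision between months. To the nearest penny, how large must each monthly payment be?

£584.47

Monthly rate r = 23.4%/12 = 1.95% = 0.0195.
Level-payment amortization: P = B₀·r / (1 − (1+r)^(−n)) = 6200.00·0.0195 / (1 − 1.0195^(−12)).
Denominator 1 − (1+r)^(−12) = 0.206853817.
P = 120.9 / 0.206853817 ≈ 584.47.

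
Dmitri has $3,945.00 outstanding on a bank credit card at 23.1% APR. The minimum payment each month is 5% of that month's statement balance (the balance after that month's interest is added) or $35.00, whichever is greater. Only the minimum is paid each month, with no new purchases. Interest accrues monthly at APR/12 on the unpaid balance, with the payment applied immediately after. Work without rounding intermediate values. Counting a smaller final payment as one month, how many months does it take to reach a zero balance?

Monthly rate r = 23.1%/12 = 1.925% = 0.01925.
While 5% of the post-interest balance exceeds $35.00, each month B ← (B·(1+r))·(1 − 0.05), i.e. B shrinks by the factor (1+r)·0.95 = 0.96829.
This holds for months 1–55. Entering month 56 the balance is $670.32; 5% of the post-interest balance is now below $35.00, so the flat $35.00 minimum applies from here.
From month 56 a fixed $35.00 at rate r clears $670.32 in 25 more payments. Total: 55 + 25 = 80 months.

80 months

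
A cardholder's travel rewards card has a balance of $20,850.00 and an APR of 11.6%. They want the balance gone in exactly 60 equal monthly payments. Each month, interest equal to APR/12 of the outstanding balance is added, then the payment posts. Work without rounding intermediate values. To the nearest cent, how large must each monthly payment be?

Monthly rate r = 11.6%/12 = 0.966667% = 0.00966667.
Level-payment amortization: P = B₀·r / (1 − (1+r)^(−n)) = 20850.00·0.00966667 / (1 − 1.00967^(−60)).
Denominator 1 − (1+r)^(−60) = 0.43853992.
P = 201.55 / 0.43853992 ≈ 459.59.

$459.59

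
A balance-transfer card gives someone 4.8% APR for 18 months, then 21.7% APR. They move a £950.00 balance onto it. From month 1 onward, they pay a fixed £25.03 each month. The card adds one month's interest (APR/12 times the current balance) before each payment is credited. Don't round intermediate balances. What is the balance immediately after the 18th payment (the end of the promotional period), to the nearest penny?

Promo months 1–18 at r₀ = 4.8%/12 = 0.004; months 19+ at r₁ = 21.7%/12 = 0.0180833.
After month 18: iterate B ← B·(1+r₀) − £25.03 for 18 months → £554.59.

£554.59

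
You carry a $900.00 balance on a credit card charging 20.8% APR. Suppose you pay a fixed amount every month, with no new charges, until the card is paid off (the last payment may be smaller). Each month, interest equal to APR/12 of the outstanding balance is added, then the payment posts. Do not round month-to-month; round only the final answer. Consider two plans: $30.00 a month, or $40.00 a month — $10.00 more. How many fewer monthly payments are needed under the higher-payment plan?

14 fewer payments

Monthly rate r = 20.8%/12 = 1.73333% = 0.0173333.
At $30.00/mo: n = ⌈−ln(1 − rB₀/P)/ln(1+r)⌉ = 43 payments (last $21.36); total interest = total paid − $900.00 = $381.36.
At $40.00/mo: 29 payments (last $30.60); total interest $250.60.
Payments saved = 43 − 29 = 14.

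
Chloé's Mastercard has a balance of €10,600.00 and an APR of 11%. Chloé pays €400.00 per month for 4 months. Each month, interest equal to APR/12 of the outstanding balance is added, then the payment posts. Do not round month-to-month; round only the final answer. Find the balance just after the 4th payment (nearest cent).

€9,371.91

Monthly rate r = 11%/12 = 0.916667% = 0.00916667.
Each month: B ← B·(1+r) − €400.00.
Month 1: interest €97.17; balance after payment €10,297.17.
Month 2: interest €94.39; balance after payment €9,991.56.
Month 3: interest €91.59; balance after payment €9,683.15.
Month 4: interest €88.76; balance after payment €9,371.91.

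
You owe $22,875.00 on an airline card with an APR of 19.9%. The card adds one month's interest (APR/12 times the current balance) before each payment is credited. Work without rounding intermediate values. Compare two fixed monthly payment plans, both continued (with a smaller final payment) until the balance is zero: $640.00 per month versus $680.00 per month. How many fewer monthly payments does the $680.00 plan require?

5 fewer payments

Monthly rate r = 19.9%/12 = 1.65833% = 0.0165833.
At $640.00/mo: n = ⌈−ln(1 − rB₀/P)/ln(1+r)⌉ = 55 payments (last $394.64); total interest = total paid − $22,875.00 = $12,079.64.
At $680.00/mo: 50 payments (last $423.27); total interest $10,868.27.
Payments saved = 55 − 50 = 5.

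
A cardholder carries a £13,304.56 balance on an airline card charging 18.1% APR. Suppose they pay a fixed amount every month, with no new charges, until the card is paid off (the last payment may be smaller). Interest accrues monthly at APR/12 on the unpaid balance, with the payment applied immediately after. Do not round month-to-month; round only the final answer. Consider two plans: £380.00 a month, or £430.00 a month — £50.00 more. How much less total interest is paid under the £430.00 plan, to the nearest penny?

£1,005.82

Monthly rate r = 18.1%/12 = 1.50833% = 0.0150833.
At £380.00/mo: n = ⌈−ln(1 − rB₀/P)/ln(1+r)⌉ = 51 payments (last £62.52); total interest = total paid − £13,304.56 = £5,757.96.
At £430.00/mo: 42 payments (last £426.70); total interest £4,752.14.
Interest saved = £5,757.96 − £4,752.14 = £1,005.82.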